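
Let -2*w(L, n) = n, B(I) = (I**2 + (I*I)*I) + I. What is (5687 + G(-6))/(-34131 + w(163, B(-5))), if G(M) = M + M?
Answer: -11350/68157 ≈ -0.16653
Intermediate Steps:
B(I) = I + I**2 + I**3 (B(I) = (I**2 + I**2*I) + I = (I**2 + I**3) + I = I + I**2 + I**3)
w(L, n) = -n/2
G(M) = 2*M
(5687 + G(-6))/(-34131 + w(163, B(-5))) = (5687 + 2*(-6))/(-34131 - (-5)*(1 - 5 + (-5)**2)/2) = (5687 - 12)/(-34131 - (-5)*(1 - 5 + 25)/2) = 5675/(-34131 - (-5)*21/2) = 5675/(-34131 - 1/2*(-105)) = 5675/(-34131 + 105/2) = 5675/(-68157/2) = 5675*(-2/68157) = -11350/68157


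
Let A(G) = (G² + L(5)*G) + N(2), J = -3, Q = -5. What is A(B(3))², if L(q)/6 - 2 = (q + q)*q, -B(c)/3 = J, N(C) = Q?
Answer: 8317456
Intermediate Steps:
N(C) = -5
B(c) = 9 (B(c) = -3*(-3) = 9)
L(q) = 12 + 12*q² (L(q) = 12 + 6*((q + q)*q) = 12 + 6*((2*q)*q) = 12 + 6*(2*q²) = 12 + 12*q²)
A(G) = -5 + G² + 312*G (A(G) = (G² + (12 + 12*5²)*G) - 5 = (G² + (12 + 12*25)*G) - 5 = (G² + (12 + 300)*G) - 5 = (G² + 312*G) - 5 = -5 + G² + 312*G)
A(B(3))² = (-5 + 9² + 312*9)² = (-5 + 81 + 2808)² = 2884² = 8317456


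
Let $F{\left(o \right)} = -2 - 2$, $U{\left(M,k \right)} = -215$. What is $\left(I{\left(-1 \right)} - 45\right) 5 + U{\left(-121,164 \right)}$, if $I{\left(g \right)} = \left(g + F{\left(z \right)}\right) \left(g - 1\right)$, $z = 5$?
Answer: $-390$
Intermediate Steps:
$F{\left(o \right)} = -4$ ($F{\left(o \right)} = -2 - 2 = -4$)
$I{\left(g \right)} = \left(-1 + g\right) \left(-4 + g\right)$ ($I{\left(g \right)} = \left(g - 4\right) \left(g - 1\right) = \left(-4 + g\right) \left(-1 + g\right) = \left(-1 + g\right) \left(-4 + g\right)$)
$\left(I{\left(-1 \right)} - 45\right) 5 + U{\left(-121,164 \right)} = \left(\left(4 + \left(-1\right)^{2} - -5\right) - 45\right) 5 - 215 = \left(\left(4 + 1 + 5\right) - 45\right) 5 - 215 = \left(10 - 45\right) 5 - 215 = \left(-35\right) 5 - 215 = -175 - 215 = -390$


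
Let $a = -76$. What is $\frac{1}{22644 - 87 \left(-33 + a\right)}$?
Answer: $\frac{1}{32127} \approx 3.1126 \cdot 10^{-5}$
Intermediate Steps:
$\frac{1}{22644 - 87 \left(-33 + a\right)} = \frac{1}{22644 - 87 \left(-33 - 76\right)} = \frac{1}{22644 - -9483} = \frac{1}{22644 + 9483} = \frac{1}{32127}$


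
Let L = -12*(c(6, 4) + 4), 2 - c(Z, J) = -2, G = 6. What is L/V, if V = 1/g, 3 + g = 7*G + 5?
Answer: -4224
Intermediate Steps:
c(Z, J) = 4 (c(Z, J) = 2 - 1*(-2) = 2 + 2 = 4)
g = 44 (g = -3 + (7*6 + 5) = -3 + (42 + 5) = -3 + 47 = 44)
L = -96 (L = -12*(4 + 4) = -12*8 = -96)
V = 1/44 ≈ 0.022727
L/V = -96/1/44 = -96*44 = -4224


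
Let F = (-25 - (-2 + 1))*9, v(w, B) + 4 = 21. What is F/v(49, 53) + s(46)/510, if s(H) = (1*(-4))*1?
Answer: -3242/255 ≈ -12.714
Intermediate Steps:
v(w, B) = 17 (v(w, B) = -4 + 21 = 17)
s(H) = -4 (s(H) = -4*1 = -4)
F = -216 (F = (-25 - 1*(-1))*9 = (-25 + 1)*9 = -24*9 = -216)
F/v(49, 53) + s(46)/510 = -216/17 - 4/510 = -216*1/17 - 4*1/510 = -216/17 - 2/255 = -3242/255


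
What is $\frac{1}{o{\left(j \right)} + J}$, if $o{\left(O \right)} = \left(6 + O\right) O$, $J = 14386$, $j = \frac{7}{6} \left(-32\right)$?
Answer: $\frac{9}{140002} \approx 6.4285 \cdot 10^{-5}$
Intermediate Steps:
$j = - \frac{112}{3}$ ($j = 7 \cdot \frac{1}{6} \left(-32\right) = \frac{7}{6} \left(-32\right) = - \frac{112}{3} \approx -37.333$)
$o{\left(O \right)} = O \left(6 + O\right)$
$\frac{1}{o{\left(j \right)} + J} = \frac{1}{- \frac{112 \left(6 - \frac{112}{3}\right)}{3} + 14386} = \frac{1}{\left(- \frac{112}{3}\right) \left(- \frac{94}{3}\right) + 14386} = \frac{1}{\frac{10528}{9} + 14386} = \frac{1}{\frac{140002}{9}} = \frac{9}{140002}$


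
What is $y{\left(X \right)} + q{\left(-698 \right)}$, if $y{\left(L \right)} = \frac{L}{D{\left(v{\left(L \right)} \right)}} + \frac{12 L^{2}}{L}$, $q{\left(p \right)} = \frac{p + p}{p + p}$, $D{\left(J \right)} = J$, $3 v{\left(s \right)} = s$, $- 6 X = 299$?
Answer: $-594$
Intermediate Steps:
$X = - \frac{299}{6}$ ($X = \left(- \frac{1}{6}\right) 299 = - \frac{299}{6} \approx -49.833$)
$v{\left(s \right)} = \frac{s}{3}$
$q{\left(p \right)} = 1$ ($q{\left(p \right)} = \frac{2 p}{2 p} = 2 p \frac{1}{2 p} = 1$)
$y{\left(L \right)} = 3 + 12 L$ ($y{\left(L \right)} = \frac{L}{\frac{1}{3} L} + \frac{12 L^{2}}{L} = L \frac{3}{L} + 12 L = 3 + 12 L$)
$y{\left(X \right)} + q{\left(-698 \right)} = \left(3 + 12 \left(- \frac{299}{6}\right)\right) + 1 = \left(3 - 598\right) + 1 = -595 + 1 = -594$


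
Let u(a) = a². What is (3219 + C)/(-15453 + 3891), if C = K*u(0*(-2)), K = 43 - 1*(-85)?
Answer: -1073/3854 ≈ -0.27841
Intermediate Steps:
K = 128 (K = 43 + 85 = 128)
C = 0 (C = 128*(0*(-2))² = 128*0² = 128*0 = 0)
(3219 + C)/(-15453 + 3891) = (3219 + 0)/(-15453 + 3891) = 3219/(-11562) = 3219*(-1/11562) = -1073/3854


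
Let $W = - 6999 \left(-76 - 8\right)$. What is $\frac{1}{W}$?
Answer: $\frac{1}{587916} \approx 1.7009 \cdot 10^{-6}$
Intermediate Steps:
$W = 587916$ ($W = \left(-6999\right) \left(-84\right) = 587916$)
$\frac{1}{W} = \frac{1}{587916}$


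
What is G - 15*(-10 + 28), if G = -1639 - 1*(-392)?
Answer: -1517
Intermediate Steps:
G = -1247 (G = -1639 + 392 = -1247)
G - 15*(-10 + 28) = -1247 - 15*(-10 + 28) = -1247 - 15*18 = -1247 - 270 = -1517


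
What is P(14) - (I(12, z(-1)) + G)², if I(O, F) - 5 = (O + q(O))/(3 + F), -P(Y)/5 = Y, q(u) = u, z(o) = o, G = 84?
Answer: -10271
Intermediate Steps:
P(Y) = -5*Y
I(O, F) = 5 + 2*O/(3 + F) (I(O, F) = 5 + (O + O)/(3 + F) = 5 + (2*O)/(3 + F) = 5 + 2*O/(3 + F))
P(14) - (I(12, z(-1)) + G)² = -5*14 - ((15 + 2*12 + 5*(-1))/(3 - 1) + 84)² = -70 - ((15 + 24 - 5)/2 + 84)² = -70 - ((½)*34 + 84)² = -70 - (17 + 84)² = -70 - 1*101² = -70 - 1*10201 = -70 - 10201 = -10271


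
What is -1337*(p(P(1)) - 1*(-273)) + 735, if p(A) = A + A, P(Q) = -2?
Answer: -358918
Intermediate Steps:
p(A) = 2*A
-1337*(p(P(1)) - 1*(-273)) + 735 = -1337*(2*(-2) - 1*(-273)) + 735 = -1337*(-4 + 273) + 735 = -1337*269 + 735 = -359653 + 735 = -358918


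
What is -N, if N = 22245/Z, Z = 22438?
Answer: -22245/22438 ≈ -0.99140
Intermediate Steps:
N = 22245/22438 ≈ 0.99140
-N = -1*22245/22438 = -22245/22438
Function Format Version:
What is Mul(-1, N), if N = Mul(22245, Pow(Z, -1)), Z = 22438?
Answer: Rational(-22245, 22438) ≈ -0.99140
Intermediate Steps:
N = Rational(22245, 22438) (N = Mul(22245, Pow(22438, -1)) = Mul(22245, Rational(1, 22438)) = Rational(22245, 22438) ≈ 0.99140)
Mul(-1, N) = Mul(-1, Rational(22245, 22438)) = Rational(-22245, 22438)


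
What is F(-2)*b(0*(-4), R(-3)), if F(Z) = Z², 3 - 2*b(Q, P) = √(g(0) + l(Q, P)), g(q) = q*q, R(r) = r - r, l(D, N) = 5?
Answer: 6 - 2*√5 ≈ 1.5279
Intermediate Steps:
R(r) = 0
g(q) = q²
b(Q, P) = 3/2 - √5/2 (b(Q, P) = 3/2 - √(0² + 5)/2 = 3/2 - √(0 + 5)/2 = 3/2 - √5/2)
F(-2)*b(0*(-4), R(-3)) = (-2)²*(3/2 - √5/2) = 4*(3/2 - √5/2) = 6 - 2*√5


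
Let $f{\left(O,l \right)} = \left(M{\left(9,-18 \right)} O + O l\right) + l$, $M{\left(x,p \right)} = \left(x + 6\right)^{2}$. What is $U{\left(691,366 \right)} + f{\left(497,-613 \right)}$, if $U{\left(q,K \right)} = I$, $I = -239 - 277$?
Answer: $-193965$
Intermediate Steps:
$M{\left(x,p \right)} = \left(6 + x\right)^{2}$
$I = -516$
$U{\left(q,K \right)} = -516$
$f{\left(O,l \right)} = l + 225 O + O l$ ($f{\left(O,l \right)} = \left(\left(6 + 9\right)^{2} O + O l\right) + l = \left(15^{2} O + O l\right) + l = \left(225 O + O l\right) + l = l + 225 O + O l$)
$U{\left(691,366 \right)} + f{\left(497,-613 \right)} = -516 + \left(-613 + 225 \cdot 497 + 497 \left(-613\right)\right) = -516 - 193449 = -193965$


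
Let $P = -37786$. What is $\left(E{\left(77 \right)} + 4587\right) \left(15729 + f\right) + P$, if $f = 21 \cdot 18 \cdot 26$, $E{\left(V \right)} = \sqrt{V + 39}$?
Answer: $117192173 + 51114 \sqrt{29} \approx 1.1747 \cdot 10^{8}$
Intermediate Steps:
$E{\left(V \right)} = \sqrt{39 + V}$
$f = 9828$ ($f = 378 \cdot 26 = 9828$)
$\left(E{\left(77 \right)} + 4587\right) \left(15729 + f\right) + P = \left(\sqrt{39 + 77} + 4587\right) \left(15729 + 9828\right) - 37786 = \left(\sqrt{116} + 4587\right) 25557 - 37786 = \left(2 \sqrt{29} + 4587\right) 25557 - 37786 = \left(4587 + 2 \sqrt{29}\right) 25557 - 37786 = \left(117229959 + 51114 \sqrt{29}\right) - 37786 = 117192173 + 51114 \sqrt{29}$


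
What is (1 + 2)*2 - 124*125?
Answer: -15494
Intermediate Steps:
(1 + 2)*2 - 124*125 = 3*2 - 15500 = 6 - 15500 = -15494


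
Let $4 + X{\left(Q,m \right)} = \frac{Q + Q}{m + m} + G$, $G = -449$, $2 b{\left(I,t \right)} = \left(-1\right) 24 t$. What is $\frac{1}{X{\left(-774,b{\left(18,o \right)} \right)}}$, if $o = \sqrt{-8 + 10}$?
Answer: $- \frac{1208}{541677} - \frac{86 \sqrt{2}}{541677} \approx -0.0024546$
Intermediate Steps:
$o = \sqrt{2} \approx 1.4142$
$b{\left(I,t \right)} = - 12 t$ ($b{\left(I,t \right)} = \frac{\left(-1\right) 24 t}{2} = \frac{\left(-24\right) t}{2} = - 12 t$)
$X{\left(Q,m \right)} = -453 + \frac{Q}{m}$ ($X{\left(Q,m \right)} = -4 + \left(\frac{Q + Q}{m + m} - 449\right) = -4 + \left(\frac{2 Q}{2 m} - 449\right) = -4 + \left(2 Q \frac{1}{2 m} - 449\right) = -4 + \left(\frac{Q}{m} - 449\right) = -4 + \left(-449 + \frac{Q}{m}\right) = -453 + \frac{Q}{m}$)
$\frac{1}{X{\left(-774,b{\left(18,o \right)} \right)}} = \frac{1}{-453 - \frac{774}{\left(-12\right) \sqrt{2}}} = \frac{1}{-453 - 774 \left(- \frac{\sqrt{2}}{24}\right)} = \frac{1}{-453 + \frac{129 \sqrt{2}}{4}}$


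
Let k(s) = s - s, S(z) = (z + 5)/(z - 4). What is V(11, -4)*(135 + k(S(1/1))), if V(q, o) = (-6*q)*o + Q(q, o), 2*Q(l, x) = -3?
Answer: 70875/2 ≈ 35438.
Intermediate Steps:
Q(l, x) = -3/2 (Q(l, x) = (½)*(-3) = -3/2)
S(z) = (5 + z)/(-4 + z)
V(q, o) = -3/2 - 6*o*q (V(q, o) = (-6*q)*o - 3/2 = -6*o*q - 3/2 = -3/2 - 6*o*q)
k(s) = 0
V(11, -4)*(135 + k(S(1/1))) = (-3/2 - 6*(-4)*11)*(135 + 0) = (-3/2 + 264)*135 = (525/2)*135 = 70875/2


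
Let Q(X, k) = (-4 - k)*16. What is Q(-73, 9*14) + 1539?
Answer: -541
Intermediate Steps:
Q(X, k) = -64 - 16*k
Q(-73, 9*14) + 1539 = (-64 - 144*14) + 1539 = (-64 - 16*126) + 1539 = (-64 - 2016) + 1539 = -2080 + 1539 = -541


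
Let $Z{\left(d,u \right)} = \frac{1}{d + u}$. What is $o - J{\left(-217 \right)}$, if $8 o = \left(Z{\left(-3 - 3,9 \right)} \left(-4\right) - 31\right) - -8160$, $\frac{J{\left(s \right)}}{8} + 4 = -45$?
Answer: $\frac{33791}{24} \approx 1408.0$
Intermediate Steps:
$J{\left(s \right)} = -392$ ($J{\left(s \right)} = -32 + 8 \left(-45\right) = -32 - 360 = -392$)
$o = \frac{24383}{24}$ ($o = \frac{\left(\frac{1}{\left(-3 - 3\right) + 9} \left(-4\right) - 31\right) - -8160}{8} = \frac{\left(\frac{1}{-6 + 9} \left(-4\right) - 31\right) + 8160}{8} = \frac{\left(\frac{1}{3} \left(-4\right) - 31\right) + 8160}{8} = \frac{\left(- \frac{4}{3} - 31\right) + 8160}{8} = \frac{- \frac{97}{3} + 8160}{8} = \frac{1}{8} \cdot \frac{24383}{3} = \frac{24383}{24} \approx 1016.0$)
$o - J{\left(-217 \right)} = \frac{24383}{24} - -392 = \frac{24383}{24} + 392 = \frac{33791}{24}$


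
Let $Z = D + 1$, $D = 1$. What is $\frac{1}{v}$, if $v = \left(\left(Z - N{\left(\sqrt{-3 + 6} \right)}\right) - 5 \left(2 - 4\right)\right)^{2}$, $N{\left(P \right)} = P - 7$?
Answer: $\frac{1}{\left(19 - \sqrt{3}\right)^{2}} \approx 0.0033537$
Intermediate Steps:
$N{\left(P \right)} = -7 + P$
$Z = 2$ ($Z = 1 + 1 = 2$)
$v = \left(19 - \sqrt{3}\right)^{2}$ ($v = \left(\left(2 - \left(-7 + \sqrt{-3 + 6}\right)\right) - 5 \left(2 - 4\right)\right)^{2} = \left(\left(2 - \left(-7 + \sqrt{3}\right)\right) - -10\right)^{2} = \left(\left(2 + \left(7 - \sqrt{3}\right)\right) + 10\right)^{2} = \left(\left(9 - \sqrt{3}\right) + 10\right)^{2} = \left(19 - \sqrt{3}\right)^{2} \approx 298.18$)
$\frac{1}{v} = \frac{1}{\left(19 - \sqrt{3}\right)^{2}}$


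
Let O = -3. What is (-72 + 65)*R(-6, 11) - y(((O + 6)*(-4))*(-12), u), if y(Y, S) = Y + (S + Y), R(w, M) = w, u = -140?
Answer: -106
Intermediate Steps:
y(Y, S) = S + 2*Y
(-72 + 65)*R(-6, 11) - y(((O + 6)*(-4))*(-12), u) = (-72 + 65)*(-6) - (-140 + 2*(((-3 + 6)*(-4))*(-12))) = -7*(-6) - (-140 + 2*((3*(-4))*(-12))) = 42 - (-140 + 2*(-12*(-12))) = 42 - (-140 + 2*144) = 42 - (-140 + 288) = 42 - 1*148 = 42 - 148 = -106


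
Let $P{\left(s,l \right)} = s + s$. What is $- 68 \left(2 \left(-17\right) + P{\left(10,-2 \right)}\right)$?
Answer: $952$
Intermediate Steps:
$P{\left(s,l \right)} = 2 s$
$- 68 \left(2 \left(-17\right) + P{\left(10,-2 \right)}\right) = - 68 \left(2 \left(-17\right) + 2 \cdot 10\right) = - 68 \left(-34 + 20\right) = \left(-68\right) \left(-14\right) = 952$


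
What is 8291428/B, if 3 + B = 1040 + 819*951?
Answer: 4145714/389953 ≈ 10.631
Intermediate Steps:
B = 779906 (B = -3 + (1040 + 819*951) = -3 + (1040 + 778869) = -3 + 779909 = 779906)
8291428/B = 8291428/779906 = 8291428*(1/779906) = 4145714/389953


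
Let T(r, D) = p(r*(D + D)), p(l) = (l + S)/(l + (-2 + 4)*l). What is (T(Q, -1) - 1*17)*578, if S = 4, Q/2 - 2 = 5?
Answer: -67626/7 ≈ -9660.9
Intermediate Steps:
Q = 14 (Q = 4 + 2*5 = 4 + 10 = 14)
p(l) = (4 + l)/(3*l) (p(l) = (l + 4)/(l + (-2 + 4)*l) = (4 + l)/(l + 2*l) = (4 + l)/((3*l)) = (4 + l)*(1/(3*l)) = (4 + l)/(3*l))
T(r, D) = (4 + 2*D*r)/(6*D*r) (T(r, D) = (4 + r*(D + D))/(3*((r*(D + D)))) = (4 + r*(2*D))/(3*((r*(2*D)))) = (4 + 2*D*r)/(3*((2*D*r))) = (1/(2*D*r))*(4 + 2*D*r)/3 = (4 + 2*D*r)/(6*D*r))
(T(Q, -1) - 1*17)*578 = ((1/3)*(2 - 1*14)/(-1*14) - 1*17)*578 = ((1/3)*(-1)*(1/14)*(2 - 14) - 17)*578 = ((1/3)*(-1)*(1/14)*(-12) - 17)*578 = (2/7 - 17)*578 = -117/7*578 = -67626/7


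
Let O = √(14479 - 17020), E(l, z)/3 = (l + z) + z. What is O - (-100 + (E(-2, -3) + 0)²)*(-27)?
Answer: 12852 + 11*I*√21 ≈ 12852.0 + 50.408*I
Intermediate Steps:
E(l, z) = 3*l + 6*z (E(l, z) = 3*((l + z) + z) = 3*(l + 2*z) = 3*l + 6*z)
O = 11*I*√21 (O = √(-2541) = 11*I*√21 ≈ 50.408*I)
O - (-100 + (E(-2, -3) + 0)²)*(-27) = 11*I*√21 - (-100 + ((3*(-2) + 6*(-3)) + 0)²)*(-27) = 11*I*√21 - (-100 + ((-6 - 18) + 0)²)*(-27) = 11*I*√21 - (-100 + (-24 + 0)²)*(-27) = 11*I*√21 - (-100 + (-24)²)*(-27) = 11*I*√21 - (-100 + 576)*(-27) = 11*I*√21 - 476*(-27) = 11*I*√21 - 1*(-12852) = 11*I*√21 + 12852 = 12852 + 11*I*√21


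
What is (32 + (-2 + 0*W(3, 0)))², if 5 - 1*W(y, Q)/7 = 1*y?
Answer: 900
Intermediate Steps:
W(y, Q) = 35 - 7*y
(32 + (-2 + 0*W(3, 0)))² = (32 + (-2 + 0*(35 - 7*3)))² = (32 + (-2 + 0*(35 - 21)))² = (32 + (-2 + 0*14))² = (32 + (-2 + 0))² = (32 - 2)² = 30² = 900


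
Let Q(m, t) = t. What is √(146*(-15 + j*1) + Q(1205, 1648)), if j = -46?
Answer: I*√7258 ≈ 85.194*I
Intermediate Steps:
√(146*(-15 + j*1) + Q(1205, 1648)) = √(146*(-15 - 46*1) + 1648) = √(146*(-15 - 46) + 1648) = √(146*(-61) + 1648) = √(-8906 + 1648) = √(-7258) = I*√7258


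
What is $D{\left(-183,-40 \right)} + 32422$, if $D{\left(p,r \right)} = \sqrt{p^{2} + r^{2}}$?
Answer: $32422 + \sqrt{35089} \approx 32609.0$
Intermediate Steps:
$D{\left(-183,-40 \right)} + 32422 = \sqrt{\left(-183\right)^{2} + \left(-40\right)^{2}} + 32422 = \sqrt{33489 + 1600} + 32422 = \sqrt{35089} + 32422 = 32422 + \sqrt{35089}$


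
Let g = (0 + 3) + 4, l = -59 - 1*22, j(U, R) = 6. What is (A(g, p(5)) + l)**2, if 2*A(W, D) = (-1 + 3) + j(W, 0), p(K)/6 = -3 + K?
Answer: 5929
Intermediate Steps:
p(K) = -18 + 6*K (p(K) = 6*(-3 + K) = -18 + 6*K)
l = -81 (l = -59 - 22 = -81)
g = 7 (g = 3 + 4 = 7)
A(W, D) = 4 (A(W, D) = ((-1 + 3) + 6)/2 = (2 + 6)/2 = (1/2)*8 = 4)
(A(g, p(5)) + l)**2 = (4 - 81)**2 = (-77)**2 = 5929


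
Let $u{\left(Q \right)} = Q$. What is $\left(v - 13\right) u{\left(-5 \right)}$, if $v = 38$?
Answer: $-125$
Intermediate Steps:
$\left(v - 13\right) u{\left(-5 \right)} = \left(38 - 13\right) \left(-5\right) = 25 \left(-5\right) = -125$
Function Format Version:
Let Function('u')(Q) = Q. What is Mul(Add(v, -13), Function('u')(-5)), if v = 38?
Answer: -125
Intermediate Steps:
Mul(Add(v, -13), Function('u')(-5)) = Mul(Add(38, -13), -5) = Mul(25, -5) = -125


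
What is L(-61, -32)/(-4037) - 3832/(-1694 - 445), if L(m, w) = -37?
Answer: 15548927/8635143 ≈ 1.8007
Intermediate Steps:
L(-61, -32)/(-4037) - 3832/(-1694 - 445) = -37/(-4037) - 3832/(-1694 - 445) = -37*(-1/4037) - 3832/(-2139) = 37/4037 - 3832*(-1/2139) = 37/4037 + 3832/2139 = 15548927/8635143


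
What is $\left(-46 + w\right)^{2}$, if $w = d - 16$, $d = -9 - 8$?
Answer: $6241$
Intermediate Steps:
$d = -17$
$w = -33$ ($w = -17 - 16 = -33$)
$\left(-46 + w\right)^{2} = \left(-46 - 33\right)^{2} = \left(-79\right)^{2} = 6241$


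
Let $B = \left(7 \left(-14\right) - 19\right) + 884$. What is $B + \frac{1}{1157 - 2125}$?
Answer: $\frac{742455}{968} \approx 767.0$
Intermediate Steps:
$B = 767$ ($B = \left(-98 - 19\right) + 884 = -117 + 884 = 767$)
$B + \frac{1}{1157 - 2125} = 767 + \frac{1}{1157 - 2125} = 767 + \frac{1}{-968} = 767 - \frac{1}{968} = \frac{742455}{968}$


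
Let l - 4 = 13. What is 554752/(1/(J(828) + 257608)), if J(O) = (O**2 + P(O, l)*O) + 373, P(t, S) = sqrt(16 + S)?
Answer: 523444570880 + 459334656*sqrt(33) ≈ 5.2608e+11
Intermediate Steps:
l = 17 (l = 4 + 13 = 17)
J(O) = 373 + O**2 + O*sqrt(33) (J(O) = (O**2 + sqrt(16 + 17)*O) + 373 = (O**2 + sqrt(33)*O) + 373 = (O**2 + O*sqrt(33)) + 373 = 373 + O**2 + O*sqrt(33))
554752/(1/(J(828) + 257608)) = 554752/(1/((373 + 828**2 + 828*sqrt(33)) + 257608)) = 554752/(1/((373 + 685584 + 828*sqrt(33)) + 257608)) = 554752/(1/((685957 + 828*sqrt(33)) + 257608)) = 554752/(1/(943565 + 828*sqrt(33))) = 554752*(943565 + 828*sqrt(33)) = 523444570880 + 459334656*sqrt(33)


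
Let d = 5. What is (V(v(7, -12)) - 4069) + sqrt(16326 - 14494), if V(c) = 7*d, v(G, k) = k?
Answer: -4034 + 2*sqrt(458) ≈ -3991.2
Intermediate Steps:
V(c) = 35 (V(c) = 7*5 = 35)
(V(v(7, -12)) - 4069) + sqrt(16326 - 14494) = (35 - 4069) + sqrt(16326 - 14494) = -4034 + sqrt(1832) = -4034 + 2*sqrt(458)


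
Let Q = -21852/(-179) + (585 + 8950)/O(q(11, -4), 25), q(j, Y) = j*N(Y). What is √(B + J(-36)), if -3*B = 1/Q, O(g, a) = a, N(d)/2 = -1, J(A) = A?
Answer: 13*I*√389290428669/1351839 ≈ 6.0001*I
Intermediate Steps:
N(d) = -2 (N(d) = 2*(-1) = -2)
q(j, Y) = -2*j (q(j, Y) = j*(-2) = -2*j)
Q = 450613/895 (Q = -21852/(-179) + (585 + 8950)/25 = -21852*(-1/179) + 9535*(1/25) = 21852/179 + 1907/5 = 450613/895 ≈ 503.48)
B = -895/1351839 (B = -1/(3*450613/895) = -⅓*895/450613 = -895/1351839 ≈ -0.00066206)
√(B + J(-36)) = √(-895/1351839 - 36) = √(-48667099/1351839) = 13*I*√389290428669/1351839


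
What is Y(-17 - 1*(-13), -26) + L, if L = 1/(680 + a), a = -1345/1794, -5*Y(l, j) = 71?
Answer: -17301971/1218575 ≈ -14.199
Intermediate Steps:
Y(l, j) = -71/5 (Y(l, j) = -⅕*71 = -71/5)
a = -1345/1794 (a = -1345*1/1794 = -1345/1794 ≈ -0.74972)
L = 1794/1218575 (L = 1/(680 - 1345/1794) = 1/(1218575/1794) = 1794/1218575 ≈ 0.0014722)
Y(-17 - 1*(-13), -26) + L = -71/5 + 1794/1218575 = -17301971/1218575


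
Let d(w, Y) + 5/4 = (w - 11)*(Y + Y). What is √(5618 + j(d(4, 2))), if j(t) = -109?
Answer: √5509 ≈ 74.223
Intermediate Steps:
d(w, Y) = -5/4 + 2*Y*(-11 + w) (d(w, Y) = -5/4 + (w - 11)*(Y + Y) = -5/4 + (-11 + w)*(2*Y) = -5/4 + 2*Y*(-11 + w))
√(5618 + j(d(4, 2))) = √(5618 - 109) = √5509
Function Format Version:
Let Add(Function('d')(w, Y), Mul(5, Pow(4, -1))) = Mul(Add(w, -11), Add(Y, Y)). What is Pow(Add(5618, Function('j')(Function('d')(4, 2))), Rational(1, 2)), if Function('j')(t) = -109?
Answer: Pow(5509, Rational(1, 2)) ≈ 74.223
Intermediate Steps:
Function('d')(w, Y) = Add(Rational(-5, 4), Mul(2, Y, Add(-11, w))) (Function('d')(w, Y) = Add(Rational(-5, 4), Mul(Add(w, -11), Add(Y, Y))) = Add(Rational(-5, 4), Mul(Add(-11, w), Mul(2, Y))) = Add(Rational(-5, 4), Mul(2, Y, Add(-11, w))))
Pow(Add(5618, Function('j')(Function('d')(4, 2))), Rational(1, 2)) = Pow(Add(5618, -109), Rational(1, 2)) = Pow(5509, Rational(1, 2))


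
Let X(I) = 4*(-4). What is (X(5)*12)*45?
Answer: -8640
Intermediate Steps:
X(I) = -16
(X(5)*12)*45 = -16*12*45 = -192*45 = -8640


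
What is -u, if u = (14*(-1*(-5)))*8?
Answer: -560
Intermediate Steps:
u = 560 (u = (14*5)*8 = 70*8 = 560)
-u = -1*560 = -560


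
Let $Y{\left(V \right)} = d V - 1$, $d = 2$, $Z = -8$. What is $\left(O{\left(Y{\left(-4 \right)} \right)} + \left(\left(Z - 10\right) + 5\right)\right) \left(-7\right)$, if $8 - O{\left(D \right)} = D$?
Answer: $-28$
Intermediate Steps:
$Y{\left(V \right)} = -1 + 2 V$ ($Y{\left(V \right)} = 2 V - 1 = -1 + 2 V$)
$O{\left(D \right)} = 8 - D$
$\left(O{\left(Y{\left(-4 \right)} \right)} + \left(\left(Z - 10\right) + 5\right)\right) \left(-7\right) = \left(\left(8 - \left(-1 + 2 \left(-4\right)\right)\right) + \left(\left(-8 - 10\right) + 5\right)\right) \left(-7\right) = \left(\left(8 - \left(-1 - 8\right)\right) + \left(-18 + 5\right)\right) \left(-7\right) = \left(\left(8 - -9\right) - 13\right) \left(-7\right) = \left(\left(8 + 9\right) - 13\right) \left(-7\right) = \left(17 - 13\right) \left(-7\right) = 4 \left(-7\right) = -28$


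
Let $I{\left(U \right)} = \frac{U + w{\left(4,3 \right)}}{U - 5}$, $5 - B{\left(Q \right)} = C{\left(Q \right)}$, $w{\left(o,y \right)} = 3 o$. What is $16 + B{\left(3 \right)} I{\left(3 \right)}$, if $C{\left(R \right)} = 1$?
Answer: $-14$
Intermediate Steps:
$B{\left(Q \right)} = 4$ ($B{\left(Q \right)} = 5 - 1 = 4$)
$I{\left(U \right)} = \frac{12 + U}{-5 + U}$ ($I{\left(U \right)} = \frac{U + 3 \cdot 4}{U - 5} = \frac{U + 12}{-5 + U} = \frac{12 + U}{-5 + U}$)
$16 + B{\left(3 \right)} I{\left(3 \right)} = 16 + 4 \frac{12 + 3}{-5 + 3} = 16 + 4 \frac{1}{-2} \cdot 15 = 16 + 4 \left(\left(- \frac{1}{2}\right) 15\right) = 16 + 4 \left(- \frac{15}{2}\right) = 16 - 30 = -14$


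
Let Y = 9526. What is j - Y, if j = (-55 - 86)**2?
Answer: 10355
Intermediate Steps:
j = 19881 (j = (-141)**2 = 19881)
j - Y = 19881 - 1*9526 = 19881 - 9526 = 10355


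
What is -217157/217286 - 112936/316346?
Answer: -46618080009/34368778478 ≈ -1.3564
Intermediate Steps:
-217157/217286 - 112936/316346 = -217157*1/217286 - 112936*1/316346 = -217157/217286 - 56468/158173 = -46618080009/34368778478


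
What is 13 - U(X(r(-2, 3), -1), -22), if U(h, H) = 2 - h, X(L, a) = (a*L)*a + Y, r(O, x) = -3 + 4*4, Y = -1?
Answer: 23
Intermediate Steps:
r(O, x) = 13 (r(O, x) = -3 + 16 = 13)
X(L, a) = -1 + L*a² (X(L, a) = (a*L)*a - 1 = (L*a)*a - 1 = L*a² - 1 = -1 + L*a²)
13 - U(X(r(-2, 3), -1), -22) = 13 - (2 - (-1 + 13*(-1)²)) = 13 - (2 - (-1 + 13*1)) = 13 - (2 - (-1 + 13)) = 13 - (2 - 1*12) = 13 - (2 - 12) = 13 - 1*(-10) = 13 + 10 = 23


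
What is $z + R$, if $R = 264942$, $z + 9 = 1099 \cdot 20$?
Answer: $286913$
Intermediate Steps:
$z = 21971$ ($z = -9 + 1099 \cdot 20 = -9 + 21980 = 21971$)
$z + R = 21971 + 264942 = 286913$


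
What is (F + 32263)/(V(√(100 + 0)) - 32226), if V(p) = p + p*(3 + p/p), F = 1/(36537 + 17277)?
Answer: -1736201083/1731519264 ≈ -1.0027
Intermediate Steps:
F = 1/53814 ≈ 1.8583e-5
V(p) = 5*p (V(p) = p + p*(3 + 1) = p + p*4 = p + 4*p = 5*p)
(F + 32263)/(V(√(100 + 0)) - 32226) = (1/53814 + 32263)/(5*√(100 + 0) - 32226) = 1736201083/(53814*(5*√100 - 32226)) = 1736201083/(53814*(5*10 - 32226)) = 1736201083/(53814*(50 - 32226)) = (1736201083/53814)/(-32176) = (1736201083/53814)*(-1/32176) = -1736201083/1731519264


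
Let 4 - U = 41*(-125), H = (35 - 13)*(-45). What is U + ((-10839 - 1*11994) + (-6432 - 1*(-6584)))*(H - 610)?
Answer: 36294729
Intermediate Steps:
H = -990 (H = 22*(-45) = -990)
U = 5129 (U = 4 - 41*(-125) = 4 - 1*(-5125) = 4 + 5125 = 5129)
U + ((-10839 - 1*11994) + (-6432 - 1*(-6584)))*(H - 610) = 5129 + ((-10839 - 1*11994) + (-6432 - 1*(-6584)))*(-990 - 610) = 5129 + ((-10839 - 11994) + (-6432 + 6584))*(-1600) = 5129 + (-22833 + 152)*(-1600) = 5129 - 22681*(-1600) = 5129 + 36289600 = 36294729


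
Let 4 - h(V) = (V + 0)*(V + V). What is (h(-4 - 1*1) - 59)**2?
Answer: 11025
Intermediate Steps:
h(V) = 4 - 2*V**2 (h(V) = 4 - (V + 0)*(V + V) = 4 - V*2*V = 4 - 2*V**2)
(h(-4 - 1*1) - 59)**2 = ((4 - 2*(-4 - 1*1)**2) - 59)**2 = ((4 - 2*(-4 - 1)**2) - 59)**2 = ((4 - 2*(-5)**2) - 59)**2 = ((4 - 2*25) - 59)**2 = ((4 - 50) - 59)**2 = (-46 - 59)**2 = (-105)**2 = 11025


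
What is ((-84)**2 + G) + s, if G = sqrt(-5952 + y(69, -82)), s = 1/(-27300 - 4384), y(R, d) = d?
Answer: 223562303/31684 + I*sqrt(6034) ≈ 7056.0 + 77.679*I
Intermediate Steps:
s = -1/31684 (s = 1/(-31684) = -1/31684 ≈ -3.1562e-5)
G = I*sqrt(6034) (G = sqrt(-5952 - 82) = sqrt(-6034) = I*sqrt(6034) ≈ 77.679*I)
((-84)**2 + G) + s = ((-84)**2 + I*sqrt(6034)) - 1/31684 = (7056 + I*sqrt(6034)) - 1/31684 = 223562303/31684 + I*sqrt(6034)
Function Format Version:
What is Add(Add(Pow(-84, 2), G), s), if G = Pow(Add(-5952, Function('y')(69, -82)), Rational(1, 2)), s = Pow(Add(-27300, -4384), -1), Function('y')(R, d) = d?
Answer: Add(Rational(223562303, 31684), Mul(I, Pow(6034, Rational(1, 2)))) ≈ Add(7056.0, Mul(77.679, I))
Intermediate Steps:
s = Rational(-1, 31684) (s = Pow(-31684, -1) = Rational(-1, 31684) ≈ -3.1562e-5)
G = Mul(I, Pow(6034, Rational(1, 2))) (G = Pow(Add(-5952, -82), Rational(1, 2)) = Pow(-6034, Rational(1, 2)) = Mul(I, Pow(6034, Rational(1, 2))) ≈ Mul(77.679, I))
Add(Add(Pow(-84, 2), G), s) = Add(Add(Pow(-84, 2), Mul(I, Pow(6034, Rational(1, 2)))), Rational(-1, 31684)) = Add(Add(7056, Mul(I, Pow(6034, Rational(1, 2)))), Rational(-1, 31684)) = Add(Rational(223562303, 31684), Mul(I, Pow(6034, Rational(1, 2))))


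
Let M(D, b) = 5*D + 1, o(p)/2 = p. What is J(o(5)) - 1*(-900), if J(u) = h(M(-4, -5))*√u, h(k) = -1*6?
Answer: 900 - 6*√10 ≈ 881.03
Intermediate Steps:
o(p) = 2*p
M(D, b) = 1 + 5*D
h(k) = -6
J(u) = -6*√u
J(o(5)) - 1*(-900) = -6*√10 - 1*(-900) = -6*√10 + 900 = 900 - 6*√10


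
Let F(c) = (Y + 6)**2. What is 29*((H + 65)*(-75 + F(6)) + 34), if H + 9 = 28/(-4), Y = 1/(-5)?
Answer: -1444664/25 ≈ -57787.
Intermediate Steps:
Y = -1/5 ≈ -0.20000
H = -16 (H = -9 + 28/(-4) = -9 + 28*(-1/4) = -9 - 7 = -16)
F(c) = 841/25 (F(c) = (-1/5 + 6)**2 = (29/5)**2 = 841/25)
29*((H + 65)*(-75 + F(6)) + 34) = 29*((-16 + 65)*(-75 + 841/25) + 34) = 29*(49*(-1034/25) + 34) = 29*(-50666/25 + 34) = 29*(-49816/25) = -1444664/25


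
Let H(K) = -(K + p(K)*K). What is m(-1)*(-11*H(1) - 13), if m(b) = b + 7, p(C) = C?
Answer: 54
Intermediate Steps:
m(b) = 7 + b
H(K) = -K - K² (H(K) = -(K + K*K) = -(K + K²) = -K - K²)
m(-1)*(-11*H(1) - 13) = (7 - 1)*(-(-11)*(1 + 1) - 13) = 6*(-(-11)*2 - 13) = 6*(-11*(-2) - 13) = 6*(22 - 13) = 6*9 = 54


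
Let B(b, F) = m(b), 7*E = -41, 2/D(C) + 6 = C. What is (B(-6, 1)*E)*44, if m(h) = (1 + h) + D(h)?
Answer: 27962/21 ≈ 1331.5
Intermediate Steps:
D(C) = 2/(-6 + C)
m(h) = 1 + h + 2/(-6 + h) (m(h) = (1 + h) + 2/(-6 + h) = 1 + h + 2/(-6 + h))
E = -41/7 (E = (⅐)*(-41) = -41/7 ≈ -5.8571)
B(b, F) = (2 + (1 + b)*(-6 + b))/(-6 + b)
(B(-6, 1)*E)*44 = (((2 + (1 - 6)*(-6 - 6))/(-6 - 6))*(-41/7))*44 = (((2 - 5*(-12))/(-12))*(-41/7))*44 = (-(2 + 60)/12*(-41/7))*44 = (-1/12*62*(-41/7))*44 = -31/6*(-41/7)*44 = (1271/42)*44 = 27962/21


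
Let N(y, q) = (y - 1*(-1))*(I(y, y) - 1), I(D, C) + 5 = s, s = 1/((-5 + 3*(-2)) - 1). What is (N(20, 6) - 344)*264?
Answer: -124542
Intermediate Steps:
s = -1/12 (s = 1/((-5 - 6) - 1) = 1/(-11 - 1) = 1/(-12) = -1/12 ≈ -0.083333)
I(D, C) = -61/12 (I(D, C) = -5 - 1/12 = -61/12)
N(y, q) = -73/12 - 73*y/12 (N(y, q) = (y - 1*(-1))*(-61/12 - 1) = (y + 1)*(-73/12) = (1 + y)*(-73/12) = -73/12 - 73*y/12)
(N(20, 6) - 344)*264 = ((-73/12 - 73/12*20) - 344)*264 = ((-73/12 - 365/3) - 344)*264 = (-511/4 - 344)*264 = -1887/4*264 = -124542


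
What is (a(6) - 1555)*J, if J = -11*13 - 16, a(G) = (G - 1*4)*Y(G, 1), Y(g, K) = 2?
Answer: 246609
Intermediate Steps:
a(G) = -8 + 2*G (a(G) = (G - 1*4)*2 = (G - 4)*2 = (-4 + G)*2 = -8 + 2*G)
J = -159 (J = -143 - 16 = -159)
(a(6) - 1555)*J = ((-8 + 2*6) - 1555)*(-159) = ((-8 + 12) - 1555)*(-159) = (4 - 1555)*(-159) = -1551*(-159) = 246609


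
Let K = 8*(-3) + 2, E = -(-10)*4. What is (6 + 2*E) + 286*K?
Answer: -6206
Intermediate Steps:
E = 40 (E = -2*(-20) = 40)
K = -22 (K = -24 + 2 = -22)
(6 + 2*E) + 286*K = (6 + 2*40) + 286*(-22) = (6 + 80) - 6292 = 86 - 6292 = -6206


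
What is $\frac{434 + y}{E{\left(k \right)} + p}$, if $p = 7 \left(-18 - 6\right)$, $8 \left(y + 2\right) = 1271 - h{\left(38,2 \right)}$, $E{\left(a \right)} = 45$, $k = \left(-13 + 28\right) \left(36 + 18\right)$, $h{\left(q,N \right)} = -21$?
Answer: $- \frac{1187}{246} \approx -4.8252$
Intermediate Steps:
$k = 810$ ($k = 15 \cdot 54 = 810$)
$y = \frac{319}{2}$ ($y = -2 + \frac{1271 - -21}{8} = -2 + \frac{1271 + 21}{8} = -2 + \frac{1}{8} \cdot 1292 = -2 + \frac{323}{2} = \frac{319}{2} \approx 159.5$)
$p = -168$ ($p = 7 \left(-24\right) = -168$)
$\frac{434 + y}{E{\left(k \right)} + p} = \frac{434 + \frac{319}{2}}{45 - 168} = \frac{1187}{2 \left(-123\right)} = \frac{1187}{2} \left(- \frac{1}{123}\right) = - \frac{1187}{246}$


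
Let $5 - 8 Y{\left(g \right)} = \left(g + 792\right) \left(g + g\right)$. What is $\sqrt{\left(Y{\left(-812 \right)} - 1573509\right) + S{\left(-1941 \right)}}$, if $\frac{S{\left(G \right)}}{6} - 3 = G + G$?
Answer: $\frac{3 i \sqrt{2845942}}{4} \approx 1265.2 i$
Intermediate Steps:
$S{\left(G \right)} = 18 + 12 G$ ($S{\left(G \right)} = 18 + 6 \left(G + G\right) = 18 + 6 \cdot 2 G = 18 + 12 G$)
$Y{\left(g \right)} = \frac{5}{8} - \frac{g \left(792 + g\right)}{4}$ ($Y{\left(g \right)} = \frac{5}{8} - \frac{\left(g + 792\right) \left(g + g\right)}{8} = \frac{5}{8} - \frac{\left(792 + g\right) 2 g}{8} = \frac{5}{8} - \frac{2 g \left(792 + g\right)}{8} = \frac{5}{8} - \frac{g \left(792 + g\right)}{4}$)
$\sqrt{\left(Y{\left(-812 \right)} - 1573509\right) + S{\left(-1941 \right)}} = \sqrt{\left(\left(\frac{5}{8} - -160776 - \frac{\left(-812\right)^{2}}{4}\right) - 1573509\right) + \left(18 + 12 \left(-1941\right)\right)} = \sqrt{\left(\left(\frac{5}{8} + 160776 - 164836\right) - 1573509\right) + \left(18 - 23292\right)} = \sqrt{\left(\left(\frac{5}{8} + 160776 - 164836\right) - 1573509\right) - 23274} = \sqrt{\left(- \frac{32475}{8} - 1573509\right) - 23274} = \sqrt{- \frac{12620547}{8} - 23274} = \sqrt{- \frac{12806739}{8}} = \frac{3 i \sqrt{2845942}}{4}$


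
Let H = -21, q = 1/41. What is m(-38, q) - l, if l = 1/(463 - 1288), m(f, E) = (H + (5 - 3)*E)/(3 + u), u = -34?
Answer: 709946/1048575 ≈ 0.67706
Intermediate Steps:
q = 1/41 ≈ 0.024390
m(f, E) = 21/31 - 2*E/31 (m(f, E) = (-21 + (5 - 3)*E)/(3 - 34) = (-21 + 2*E)/(-31) = (-21 + 2*E)*(-1/31) = 21/31 - 2*E/31)
l = -1/825 (l = 1/(-825) = -1/825 ≈ -0.0012121)
m(-38, q) - l = (21/31 - 2/31*1/41) - 1*(-1/825) = (21/31 - 2/1271) + 1/825 = 859/1271 + 1/825 = 709946/1048575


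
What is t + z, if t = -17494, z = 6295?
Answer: -11199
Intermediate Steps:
t + z = -17494 + 6295 = -11199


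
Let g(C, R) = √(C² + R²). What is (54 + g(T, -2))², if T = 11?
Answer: 3041 + 540*√5 ≈ 4248.5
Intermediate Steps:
(54 + g(T, -2))² = (54 + √(11² + (-2)²))² = (54 + √(121 + 4))² = (54 + √125)² = (54 + 5*√5)²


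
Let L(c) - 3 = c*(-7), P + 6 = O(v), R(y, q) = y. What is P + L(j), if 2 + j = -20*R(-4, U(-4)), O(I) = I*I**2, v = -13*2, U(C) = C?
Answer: -18125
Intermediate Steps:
v = -26
O(I) = I**3
P = -17582 (P = -6 + (-26)**3 = -6 - 17576 = -17582)
j = 78 (j = -2 - 20*(-4) = -2 + 80 = 78)
L(c) = 3 - 7*c (L(c) = 3 + c*(-7) = 3 - 7*c)
P + L(j) = -17582 + (3 - 7*78) = -17582 + (3 - 546) = -17582 - 543 = -18125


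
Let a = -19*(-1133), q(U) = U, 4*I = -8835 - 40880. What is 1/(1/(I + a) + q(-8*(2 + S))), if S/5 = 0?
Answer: -36393/582284 ≈ -0.062500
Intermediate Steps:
S = 0 (S = 5*0 = 0)
I = -49715/4 (I = (-8835 - 40880)/4 = (1/4)*(-49715) = -49715/4 ≈ -12429.)
a = 21527
1/(1/(I + a) + q(-8*(2 + S))) = 1/(1/(-49715/4 + 21527) - 8*(2 + 0)) = 1/(1/(36393/4) - 8*2) = 1/(4/36393 - 16) = 1/(-582284/36393) = -36393/582284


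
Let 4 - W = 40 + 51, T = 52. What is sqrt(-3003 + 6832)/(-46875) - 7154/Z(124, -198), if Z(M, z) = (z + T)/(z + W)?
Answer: -13965 - sqrt(3829)/46875 ≈ -13965.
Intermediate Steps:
W = -87 (W = 4 - (40 + 51) = 4 - 1*91 = 4 - 91 = -87)
Z(M, z) = (52 + z)/(-87 + z) (Z(M, z) = (z + 52)/(z - 87) = (52 + z)/(-87 + z))
sqrt(-3003 + 6832)/(-46875) - 7154/Z(124, -198) = sqrt(-3003 + 6832)/(-46875) - 7154*(-87 - 198)/(52 - 198) = sqrt(3829)*(-1/46875) - 7154/(-146/(-285)) = -sqrt(3829)/46875 - 7154/((-1/285*(-146))) = -sqrt(3829)/46875 - 7154/146/285 = -sqrt(3829)/46875 - 7154*285/146 = -sqrt(3829)/46875 - 13965 = -13965 - sqrt(3829)/46875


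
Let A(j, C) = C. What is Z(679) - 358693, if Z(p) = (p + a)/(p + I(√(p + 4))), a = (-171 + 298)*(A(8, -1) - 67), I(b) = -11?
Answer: -239614881/668 ≈ -3.5871e+5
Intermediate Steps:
a = -8636 (a = (-171 + 298)*(-1 - 67) = 127*(-68) = -8636)
Z(p) = (-8636 + p)/(-11 + p) (Z(p) = (p - 8636)/(p - 11) = (-8636 + p)/(-11 + p))
Z(679) - 358693 = (-8636 + 679)/(-11 + 679) - 358693 = -7957/668 - 358693 = -239614881/668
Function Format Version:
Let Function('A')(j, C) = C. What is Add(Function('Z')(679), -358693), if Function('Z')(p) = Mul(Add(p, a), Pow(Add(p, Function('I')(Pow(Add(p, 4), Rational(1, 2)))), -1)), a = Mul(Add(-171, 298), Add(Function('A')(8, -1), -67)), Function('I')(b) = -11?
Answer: Rational(-239614881, 668) ≈ -3.5871e+5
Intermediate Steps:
a = -8636 (a = Mul(Add(-171, 298), Add(-1, -67)) = Mul(127, -68) = -8636)
Function('Z')(p) = Mul(Pow(Add(-11, p), -1), Add(-8636, p)) (Function('Z')(p) = Mul(Add(p, -8636), Pow(Add(p, -11), -1)) = Mul(Add(-8636, p), Pow(Add(-11, p), -1)) = Mul(Pow(Add(-11, p), -1), Add(-8636, p)))
Add(Function('Z')(679), -358693) = Add(Mul(Pow(Add(-11, 679), -1), Add(-8636, 679)), -358693) = Add(Mul(Pow(668, -1), -7957), -358693) = Add(Mul(Rational(1, 668), -7957), -358693) = Add(Rational(-7957, 668), -358693) = Rational(-239614881, 668)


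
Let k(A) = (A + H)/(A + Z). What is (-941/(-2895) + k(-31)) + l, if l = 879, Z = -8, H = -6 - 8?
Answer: 33136823/37635 ≈ 880.48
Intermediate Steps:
H = -14
k(A) = (-14 + A)/(-8 + A) (k(A) = (A - 14)/(A - 8) = (-14 + A)/(-8 + A))
(-941/(-2895) + k(-31)) + l = (-941/(-2895) + (-14 - 31)/(-8 - 31)) + 879 = (-941*(-1/2895) - 45/(-39)) + 879 = (941/2895 - 1/39*(-45)) + 879 = (941/2895 + 15/13) + 879 = 55658/37635 + 879 = 33136823/37635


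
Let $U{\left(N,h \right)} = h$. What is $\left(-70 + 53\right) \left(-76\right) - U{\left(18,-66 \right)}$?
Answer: $1358$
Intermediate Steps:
$\left(-70 + 53\right) \left(-76\right) - U{\left(18,-66 \right)} = \left(-70 + 53\right) \left(-76\right) - -66 = \left(-17\right) \left(-76\right) + 66 = 1292 + 66 = 1358$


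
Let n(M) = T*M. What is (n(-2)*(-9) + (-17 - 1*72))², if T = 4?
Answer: 289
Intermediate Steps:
n(M) = 4*M
(n(-2)*(-9) + (-17 - 1*72))² = ((4*(-2))*(-9) + (-17 - 1*72))² = (-8*(-9) + (-17 - 72))² = (72 - 89)² = (-17)² = 289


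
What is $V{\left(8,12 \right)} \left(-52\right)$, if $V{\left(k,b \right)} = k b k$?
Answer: $-39936$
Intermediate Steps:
$V{\left(k,b \right)} = b k^{2}$ ($V{\left(k,b \right)} = b k k = b k^{2}$)
$V{\left(8,12 \right)} \left(-52\right) = 12 \cdot 8^{2} \left(-52\right) = 12 \cdot 64 \left(-52\right) = 768 \left(-52\right) = -39936$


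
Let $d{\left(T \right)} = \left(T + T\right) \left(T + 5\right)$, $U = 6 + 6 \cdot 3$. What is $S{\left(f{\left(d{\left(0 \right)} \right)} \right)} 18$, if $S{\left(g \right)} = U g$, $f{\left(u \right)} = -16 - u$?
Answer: $-6912$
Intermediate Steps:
$U = 24$ ($U = 6 + 18 = 24$)
$d{\left(T \right)} = 2 T \left(5 + T\right)$
$S{\left(g \right)} = 24 g$
$S{\left(f{\left(d{\left(0 \right)} \right)} \right)} 18 = 24 \left(-16 - 2 \cdot 0 \left(5 + 0\right)\right) 18 = 24 \left(-16 - 2 \cdot 0 \cdot 5\right) 18 = 24 \left(-16 - 0\right) 18 = 24 \left(-16 + 0\right) 18 = 24 \left(-16\right) 18 = \left(-384\right) 18 = -6912$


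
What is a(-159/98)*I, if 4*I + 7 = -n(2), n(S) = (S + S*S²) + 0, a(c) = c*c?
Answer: -429777/38416 ≈ -11.187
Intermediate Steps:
a(c) = c²
n(S) = S + S³ (n(S) = (S + S³) + 0 = S + S³)
I = -17/4 (I = -7/4 + (-(2 + 2³))/4 = -7/4 + (-(2 + 8))/4 = -7/4 + (-1*10)/4 = -7/4 + (¼)*(-10) = -7/4 - 5/2 = -17/4 ≈ -4.2500)
a(-159/98)*I = (-159/98)²*(-17/4) = (25281/9604)*(-17/4) = -429777/38416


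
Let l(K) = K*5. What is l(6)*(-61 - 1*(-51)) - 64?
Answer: -364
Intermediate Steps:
l(K) = 5*K
l(6)*(-61 - 1*(-51)) - 64 = (5*6)*(-61 - 1*(-51)) - 64 = 30*(-61 + 51) - 64 = 30*(-10) - 64 = -300 - 64 = -364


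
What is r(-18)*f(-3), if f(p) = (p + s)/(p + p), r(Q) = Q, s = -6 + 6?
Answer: -9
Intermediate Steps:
s = 0
f(p) = ½ (f(p) = (p + 0)/(p + p) = p/((2*p)) = p*(1/(2*p)) = ½)
r(-18)*f(-3) = -18*½ = -9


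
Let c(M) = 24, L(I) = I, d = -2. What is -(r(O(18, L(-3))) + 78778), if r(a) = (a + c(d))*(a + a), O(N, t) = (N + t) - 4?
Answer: -79548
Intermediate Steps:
O(N, t) = -4 + N + t
r(a) = 2*a*(24 + a) (r(a) = (a + 24)*(a + a) = (24 + a)*(2*a) = 2*a*(24 + a))
-(r(O(18, L(-3))) + 78778) = -(2*(-4 + 18 - 3)*(24 + (-4 + 18 - 3)) + 78778) = -(2*11*(24 + 11) + 78778) = -(2*11*35 + 78778) = -(770 + 78778) = -1*79548 = -79548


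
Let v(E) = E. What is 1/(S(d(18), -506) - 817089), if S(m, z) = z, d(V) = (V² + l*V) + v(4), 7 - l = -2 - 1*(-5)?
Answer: -1/817595 ≈ -1.2231e-6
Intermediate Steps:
l = 4 (l = 7 - (-2 - 1*(-5)) = 7 - (-2 + 5) = 7 - 1*3 = 7 - 3 = 4)
d(V) = 4 + V² + 4*V (d(V) = (V² + 4*V) + 4 = 4 + V² + 4*V)
1/(S(d(18), -506) - 817089) = 1/(-506 - 817089) = 1/(-817595) = -1/817595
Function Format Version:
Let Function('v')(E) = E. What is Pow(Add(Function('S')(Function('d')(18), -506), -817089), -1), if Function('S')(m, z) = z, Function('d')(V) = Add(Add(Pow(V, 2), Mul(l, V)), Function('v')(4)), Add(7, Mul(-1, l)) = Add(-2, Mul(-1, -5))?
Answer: Rational(-1, 817595) ≈ -1.2231e-6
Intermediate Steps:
l = 4 (l = Add(7, Mul(-1, Add(-2, Mul(-1, -5)))) = Add(7, Mul(-1, Add(-2, 5))) = Add(7, Mul(-1, 3)) = Add(7, -3) = 4)
Function('d')(V) = Add(4, Pow(V, 2), Mul(4, V)) (Function('d')(V) = Add(Add(Pow(V, 2), Mul(4, V)), 4) = Add(4, Pow(V, 2), Mul(4, V)))
Pow(Add(Function('S')(Function('d')(18), -506), -817089), -1) = Pow(Add(-506, -817089), -1) = Pow(-817595, -1) = Rational(-1, 817595)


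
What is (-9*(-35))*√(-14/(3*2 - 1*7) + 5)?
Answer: 315*√19 ≈ 1373.1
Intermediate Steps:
(-9*(-35))*√(-14/(3*2 - 1*7) + 5) = 315*√(-14/(6 - 7) + 5) = 315*√(-14/(-1) + 5) = 315*√(-14*(-1) + 5) = 315*√(14 + 5) = 315*√19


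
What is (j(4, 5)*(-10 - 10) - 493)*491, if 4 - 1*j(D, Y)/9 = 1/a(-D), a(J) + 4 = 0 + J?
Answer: -1213261/2 ≈ -6.0663e+5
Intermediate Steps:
a(J) = -4 + J (a(J) = -4 + (0 + J) = -4 + J)
j(D, Y) = 36 - 9/(-4 - D)
(j(4, 5)*(-10 - 10) - 493)*491 = ((9*(17 + 4*4)/(4 + 4))*(-10 - 10) - 493)*491 = ((9*(17 + 16)/8)*(-20) - 493)*491 = ((9*(⅛)*33)*(-20) - 493)*491 = ((297/8)*(-20) - 493)*491 = (-1485/2 - 493)*491 = -2471/2*491 = -1213261/2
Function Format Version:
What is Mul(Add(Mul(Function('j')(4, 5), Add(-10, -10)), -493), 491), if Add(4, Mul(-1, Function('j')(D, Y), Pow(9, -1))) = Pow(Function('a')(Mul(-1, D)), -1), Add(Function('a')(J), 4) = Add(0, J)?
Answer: Rational(-1213261, 2) ≈ -6.0663e+5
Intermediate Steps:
Function('a')(J) = Add(-4, J) (Function('a')(J) = Add(-4, Add(0, J)) = Add(-4, J))
Function('j')(D, Y) = Add(36, Mul(-9, Pow(Add(-4, Mul(-1, D)), -1)))
Mul(Add(Mul(Function('j')(4, 5), Add(-10, -10)), -493), 491) = Mul(Add(Mul(Mul(9, Pow(Add(4, 4), -1), Add(17, Mul(4, 4))), Add(-10, -10)), -493), 491) = Mul(Add(Mul(Mul(9, Pow(8, -1), Add(17, 16)), -20), -493), 491) = Mul(Add(Mul(Mul(9, Rational(1, 8), 33), -20), -493), 491) = Mul(Add(Mul(Rational(297, 8), -20), -493), 491) = Mul(Add(Rational(-1485, 2), -493), 491) = Mul(Rational(-2471, 2), 491) = Rational(-1213261, 2)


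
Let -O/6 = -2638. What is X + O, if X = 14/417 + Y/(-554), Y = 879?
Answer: 3656194117/231018 ≈ 15826.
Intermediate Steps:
O = 15828 (O = -6*(-2638) = 15828)
X = -358787/231018 (X = 14/417 + 879/(-554) = 14*(1/417) + 879*(-1/554) = 14/417 - 879/554 = -358787/231018 ≈ -1.5531)
X + O = -358787/231018 + 15828 = 3656194117/231018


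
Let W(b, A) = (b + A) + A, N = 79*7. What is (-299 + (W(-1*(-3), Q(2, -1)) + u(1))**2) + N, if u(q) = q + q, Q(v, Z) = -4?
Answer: 263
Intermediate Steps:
N = 553
W(b, A) = b + 2*A (W(b, A) = (A + b) + A = b + 2*A)
u(q) = 2*q
(-299 + (W(-1*(-3), Q(2, -1)) + u(1))**2) + N = (-299 + ((-1*(-3) + 2*(-4)) + 2*1)**2) + 553 = (-299 + ((3 - 8) + 2)**2) + 553 = (-299 + (-5 + 2)**2) + 553 = (-299 + (-3)**2) + 553 = (-299 + 9) + 553 = -290 + 553 = 263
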